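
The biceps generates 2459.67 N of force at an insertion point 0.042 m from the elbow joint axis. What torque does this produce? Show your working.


tau = F * d
tau = 2459.67 * 0.042
tau = 103.3061 N*m

103.3061 N*m


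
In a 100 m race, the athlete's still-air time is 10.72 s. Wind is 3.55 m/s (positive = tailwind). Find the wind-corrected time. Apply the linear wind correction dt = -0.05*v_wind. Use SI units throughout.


dt = -0.05 * v_wind = -0.05 * 3.55 = -0.1775 s
t_corrected = t_still + dt = 10.72 + (-0.1775)
t_corrected = 10.5425 s

10.5425 s


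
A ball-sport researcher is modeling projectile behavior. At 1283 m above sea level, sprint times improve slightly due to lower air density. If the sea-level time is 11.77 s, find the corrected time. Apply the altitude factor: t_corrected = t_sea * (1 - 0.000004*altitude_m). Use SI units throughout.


Correction factor = 1 - 0.000004 * 1283 = 0.994868
t_corrected = t_sea * factor = 11.77 * 0.994868
t_corrected = 11.7096 s

11.7096 s


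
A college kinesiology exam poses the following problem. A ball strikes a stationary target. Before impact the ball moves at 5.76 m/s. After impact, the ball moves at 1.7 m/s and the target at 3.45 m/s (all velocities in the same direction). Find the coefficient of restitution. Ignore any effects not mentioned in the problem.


e = (v2_after - v1_after) / (v1_before - v2_before)
Numerator = 3.45 - 1.7 = 1.75
Denominator = 5.76 - 0 = 5.76
e = 1.75 / 5.76 = 0.3038

0.3038


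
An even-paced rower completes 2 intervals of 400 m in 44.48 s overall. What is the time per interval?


Split time = total_time / n_laps = 44.48 / 2
Split time = 22.24 s per lap

22.24 s


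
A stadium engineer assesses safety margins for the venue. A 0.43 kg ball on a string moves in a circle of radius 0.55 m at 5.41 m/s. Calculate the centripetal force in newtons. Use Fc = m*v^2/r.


Fc = m * v^2 / r
v^2 = 5.41^2 = 29.2681
Fc = 0.43 * 29.2681 / 0.55
Fc = 12.5853 / 0.55 = 22.8823 N

22.8823 N


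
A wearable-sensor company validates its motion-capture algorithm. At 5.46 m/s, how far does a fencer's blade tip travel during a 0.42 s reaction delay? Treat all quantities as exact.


d = v * t
d = 5.46 * 0.42
d = 2.2932 m

2.2932 m


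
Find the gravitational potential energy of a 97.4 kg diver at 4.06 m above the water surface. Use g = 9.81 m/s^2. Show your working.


PE = m * g * h
PE = 97.4 * 9.81 * 4.06
PE = 955.494 * 4.06 = 3879.3056 J

3879.3056 J


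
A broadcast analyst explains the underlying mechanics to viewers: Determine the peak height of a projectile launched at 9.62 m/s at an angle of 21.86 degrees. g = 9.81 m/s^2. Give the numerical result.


H = (v*sin(theta))^2 / (2*g)
vy = v*sin(theta) = 9.62 * sin(21.86 deg) = 3.5819 m/s
H = vy^2 / (2*g) = 12.8301 / (2*9.81)
H = 12.8301 / 19.62 = 0.6539 m

0.6539 m


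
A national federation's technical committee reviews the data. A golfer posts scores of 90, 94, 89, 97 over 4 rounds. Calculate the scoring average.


Average = sum / n
Sum = 370
Average = 370 / 4 = 92.5

92.5


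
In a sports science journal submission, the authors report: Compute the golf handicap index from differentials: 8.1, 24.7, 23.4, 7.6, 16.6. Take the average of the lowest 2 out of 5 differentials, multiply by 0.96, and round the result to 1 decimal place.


All differentials: 8.1, 24.7, 23.4, 7.6, 16.6
Sorted: 7.6, 8.1, 16.6, 23.4, 24.7
Best 2: 7.6, 8.1
Average of best = 15.7 / 2 = 7.85
Raw index = 7.85 * 0.96 = 7.536
Handicap index = round(7.536, 1) = 7.5

7.5


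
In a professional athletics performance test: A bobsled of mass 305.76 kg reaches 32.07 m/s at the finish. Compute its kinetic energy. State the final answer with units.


KE = 0.5 * m * v^2
KE = 0.5 * 305.76 * 32.07^2
KE = 0.5 * 305.76 * 1028.4849 = 157234.7715 J

157234.7715 J


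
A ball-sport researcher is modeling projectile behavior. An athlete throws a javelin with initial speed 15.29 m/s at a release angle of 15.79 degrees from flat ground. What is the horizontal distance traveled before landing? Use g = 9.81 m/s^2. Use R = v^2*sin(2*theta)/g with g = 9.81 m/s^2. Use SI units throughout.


R = v^2 * sin(2*theta) / g
Convert angle to radians: theta = 15.79 deg = 0.2756 rad
sin(2*theta) = sin(0.5512) = 0.5237
R = 15.29^2 * 0.5237 / 9.81
R = 233.7841 * 0.5237 / 9.81 = 12.4801 m

12.4801 m


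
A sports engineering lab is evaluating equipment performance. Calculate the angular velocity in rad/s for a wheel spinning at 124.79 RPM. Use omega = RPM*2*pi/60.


omega = RPM * 2 * pi / 60
omega = 124.79 * 2 * 3.14159 / 60
omega = 784.0787 / 60 = 13.068 rad/s

13.068 rad/s


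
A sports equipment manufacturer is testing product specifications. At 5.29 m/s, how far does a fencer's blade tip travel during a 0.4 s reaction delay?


d = v * t
d = 5.29 * 0.4
d = 2.116 m

2.116 m


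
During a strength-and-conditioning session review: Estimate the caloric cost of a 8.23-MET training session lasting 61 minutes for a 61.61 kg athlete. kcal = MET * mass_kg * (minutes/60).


kcal = MET * mass * time_hr
Convert time: 61 min = 1.0167 hr
kcal = 8.23 * 61.61 * 1.0167
kcal = 515.5011 kcal

515.5011 kcal


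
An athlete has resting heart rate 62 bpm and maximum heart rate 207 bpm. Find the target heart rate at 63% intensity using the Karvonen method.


Target = HRrest + pct*(HRmax - HRrest)
Heart rate reserve = HRmax - HRrest = 207 - 62 = 145 bpm
Fraction = 63% = 0.63
Target = 62 + 0.63 * 145
Target = 62 + 91.35 = 153.35 bpm

153.35 bpm


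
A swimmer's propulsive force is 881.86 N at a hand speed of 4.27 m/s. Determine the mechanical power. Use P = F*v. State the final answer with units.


P = F * v
P = 881.86 * 4.27
P = 3765.5422 W

3765.5422 W


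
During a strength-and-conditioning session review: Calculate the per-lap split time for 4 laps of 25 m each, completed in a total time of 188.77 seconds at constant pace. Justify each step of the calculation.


Split time = total_time / n_laps = 188.77 / 4
Split time = 47.1925 s per lap

47.1925 s


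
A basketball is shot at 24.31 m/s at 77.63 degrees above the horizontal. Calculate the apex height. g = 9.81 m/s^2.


H = (v*sin(theta))^2 / (2*g)
vy = v*sin(theta) = 24.31 * sin(77.63 deg) = 23.7456 m/s
H = vy^2 / (2*g) = 563.8551 / (2*9.81)
H = 563.8551 / 19.62 = 28.7388 m

28.7388 m


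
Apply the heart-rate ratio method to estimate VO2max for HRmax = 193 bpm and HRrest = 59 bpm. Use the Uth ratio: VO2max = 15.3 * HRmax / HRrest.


VO2max = 15.3 * HRmax / HRrest
VO2max = 15.3 * 193 / 59
VO2max = 2952.9 / 59 = 50.0492 mL/kg/min

50.0492 mL/kg/min


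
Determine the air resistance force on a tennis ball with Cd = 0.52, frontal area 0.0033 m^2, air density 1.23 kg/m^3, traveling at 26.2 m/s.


Fd = 0.5 * Cd * rho * A * v^2
Fd = 0.5 * 0.52 * 1.23 * 0.0033 * 26.2^2
v^2 = 686.44
Fd = 0.5 * 0.52 * 1.23 * 0.0033 * 686.44 = 0.7244 N

0.7244 N


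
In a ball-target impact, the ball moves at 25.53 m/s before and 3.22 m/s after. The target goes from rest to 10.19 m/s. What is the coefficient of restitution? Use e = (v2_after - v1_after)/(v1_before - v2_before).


e = (v2_after - v1_after) / (v1_before - v2_before)
Numerator = 10.19 - 3.22 = 6.97
Denominator = 25.53 - 0 = 25.53
e = 6.97 / 25.53 = 0.273

0.273


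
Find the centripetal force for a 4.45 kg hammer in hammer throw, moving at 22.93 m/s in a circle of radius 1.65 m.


Fc = m * v^2 / r
v^2 = 22.93^2 = 525.7849
Fc = 4.45 * 525.7849 / 1.65
Fc = 2339.7428 / 1.65 = 1418.0259 N

1418.0259 N


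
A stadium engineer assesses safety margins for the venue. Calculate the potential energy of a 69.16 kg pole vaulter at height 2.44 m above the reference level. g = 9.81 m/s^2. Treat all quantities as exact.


PE = m * g * h
PE = 69.16 * 9.81 * 2.44
PE = 678.4596 * 2.44 = 1655.4414 J

1655.4414 J


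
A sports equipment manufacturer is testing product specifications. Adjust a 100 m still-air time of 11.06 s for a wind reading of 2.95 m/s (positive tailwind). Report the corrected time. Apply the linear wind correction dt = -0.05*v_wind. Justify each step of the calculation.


dt = -0.05 * v_wind = -0.05 * 2.95 = -0.1475 s
t_corrected = t_still + dt = 11.06 + (-0.1475)
t_corrected = 10.9125 s

10.9125 s


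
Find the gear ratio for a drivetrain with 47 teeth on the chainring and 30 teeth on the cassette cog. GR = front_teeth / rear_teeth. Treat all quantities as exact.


GR = front_teeth / rear_teeth
GR = 47 / 30
GR = 1.5667

1.5667


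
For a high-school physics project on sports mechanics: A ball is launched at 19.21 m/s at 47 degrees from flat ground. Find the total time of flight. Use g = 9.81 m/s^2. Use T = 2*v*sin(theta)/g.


T = 2*v*sin(theta)/g
sin(theta) = sin(47 deg) = 0.7314
T = 2*19.21*0.7314 / 9.81
T = 28.0986 / 9.81 = 2.8643 s

2.8643 s


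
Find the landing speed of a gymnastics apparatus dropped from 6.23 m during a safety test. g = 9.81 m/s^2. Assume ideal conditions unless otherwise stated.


v = sqrt(2 * g * h)
v = sqrt(2 * 9.81 * 6.23)
v = sqrt(122.2326) = 11.0559 m/s

11.0559 m/s


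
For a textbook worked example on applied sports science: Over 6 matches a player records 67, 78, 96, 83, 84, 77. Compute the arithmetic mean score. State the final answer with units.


Average = sum / n
Sum = 485
Average = 485 / 6 = 80.8333

80.8333


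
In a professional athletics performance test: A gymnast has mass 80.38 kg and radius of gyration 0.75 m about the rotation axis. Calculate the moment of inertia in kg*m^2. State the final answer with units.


I = m * k^2
I = 80.38 * 0.75^2
I = 80.38 * 0.5625 = 45.2137 kg*m^2

45.2137 kg*m^2


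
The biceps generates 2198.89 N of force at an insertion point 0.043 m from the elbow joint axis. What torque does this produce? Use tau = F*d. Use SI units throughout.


tau = F * d
tau = 2198.89 * 0.043
tau = 94.5523 N*m

94.5523 N*m


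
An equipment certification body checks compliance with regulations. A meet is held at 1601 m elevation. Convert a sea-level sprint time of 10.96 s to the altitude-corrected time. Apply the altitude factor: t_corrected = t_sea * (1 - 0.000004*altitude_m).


Correction factor = 1 - 0.000004 * 1601 = 0.993596
t_corrected = t_sea * factor = 10.96 * 0.993596
t_corrected = 10.8898 s

10.8898 s


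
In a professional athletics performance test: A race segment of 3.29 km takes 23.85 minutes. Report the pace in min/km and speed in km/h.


Pace = time / distance = 23.85 min / 3.29 km = 7.2492 min/km
Speed = distance / time_in_hours = 3.29 / 0.3975 hr
Speed = 8.2767 km/h

7.2492 min/km, 8.2767 km/h


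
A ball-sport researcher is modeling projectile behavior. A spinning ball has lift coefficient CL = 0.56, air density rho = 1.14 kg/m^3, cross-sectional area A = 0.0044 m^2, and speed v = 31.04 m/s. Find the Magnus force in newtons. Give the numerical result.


FM = 0.5 * CL * rho * A * v^2
FM = 0.5 * 0.56 * 1.14 * 0.0044 * 31.04^2
v^2 = 963.4816
FM = 0.5 * 0.56 * 1.14 * 0.0044 * 963.4816 = 1.3532 N

1.3532 N


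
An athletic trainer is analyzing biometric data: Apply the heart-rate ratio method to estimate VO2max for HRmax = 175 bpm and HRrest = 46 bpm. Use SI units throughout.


VO2max = 15.3 * HRmax / HRrest
VO2max = 15.3 * 175 / 46
VO2max = 2677.5 / 46 = 58.2065 mL/kg/min

58.2065 mL/kg/min


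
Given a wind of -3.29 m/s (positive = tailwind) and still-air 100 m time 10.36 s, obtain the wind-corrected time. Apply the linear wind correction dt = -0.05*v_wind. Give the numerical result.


dt = -0.05 * v_wind = -0.05 * -3.29 = 0.1645 s
t_corrected = t_still + dt = 10.36 + (0.1645)
t_corrected = 10.5245 s

10.5245 s


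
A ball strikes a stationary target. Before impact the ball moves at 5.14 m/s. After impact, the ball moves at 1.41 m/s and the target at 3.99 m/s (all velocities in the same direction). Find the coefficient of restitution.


e = (v2_after - v1_after) / (v1_before - v2_before)
Numerator = 3.99 - 1.41 = 2.58
Denominator = 5.14 - 0 = 5.14
e = 2.58 / 5.14 = 0.5019

0.5019


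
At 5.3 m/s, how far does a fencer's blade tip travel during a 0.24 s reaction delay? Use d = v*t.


d = v * t
d = 5.3 * 0.24
d = 1.272 m

1.272 m


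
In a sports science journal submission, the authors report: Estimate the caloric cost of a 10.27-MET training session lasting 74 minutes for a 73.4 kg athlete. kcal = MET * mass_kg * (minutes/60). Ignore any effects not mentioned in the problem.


kcal = MET * mass * time_hr
Convert time: 74 min = 1.2333 hr
kcal = 10.27 * 73.4 * 1.2333
kcal = 929.7089 kcal

929.7089 kcal


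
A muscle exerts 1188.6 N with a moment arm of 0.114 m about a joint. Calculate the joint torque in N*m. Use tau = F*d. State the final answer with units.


tau = F * d
tau = 1188.6 * 0.114
tau = 135.5004 N*m

135.5004 N*m


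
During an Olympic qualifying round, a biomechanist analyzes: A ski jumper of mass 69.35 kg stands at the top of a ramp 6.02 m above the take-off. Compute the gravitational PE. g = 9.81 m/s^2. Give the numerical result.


PE = m * g * h
PE = 69.35 * 9.81 * 6.02
PE = 680.3235 * 6.02 = 4095.5475 J

4095.5475 J


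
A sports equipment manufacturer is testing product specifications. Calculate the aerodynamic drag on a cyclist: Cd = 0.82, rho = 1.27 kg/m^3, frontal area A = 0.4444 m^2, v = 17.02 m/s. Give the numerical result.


Fd = 0.5 * Cd * rho * A * v^2
Fd = 0.5 * 0.82 * 1.27 * 0.4444 * 17.02^2
v^2 = 289.6804
Fd = 0.5 * 0.82 * 1.27 * 0.4444 * 289.6804 = 67.0318 N

67.0318 N


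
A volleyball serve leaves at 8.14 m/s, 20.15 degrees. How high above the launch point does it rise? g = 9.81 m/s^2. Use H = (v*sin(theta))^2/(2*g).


H = (v*sin(theta))^2 / (2*g)
vy = v*sin(theta) = 8.14 * sin(20.15 deg) = 2.8041 m/s
H = vy^2 / (2*g) = 7.8628 / (2*9.81)
H = 7.8628 / 19.62 = 0.4008 m

0.4008 m


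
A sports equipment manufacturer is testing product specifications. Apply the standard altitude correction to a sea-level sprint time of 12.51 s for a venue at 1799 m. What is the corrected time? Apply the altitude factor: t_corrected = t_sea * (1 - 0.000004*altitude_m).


Correction factor = 1 - 0.000004 * 1799 = 0.992804
t_corrected = t_sea * factor = 12.51 * 0.992804
t_corrected = 12.42 s

12.42 s


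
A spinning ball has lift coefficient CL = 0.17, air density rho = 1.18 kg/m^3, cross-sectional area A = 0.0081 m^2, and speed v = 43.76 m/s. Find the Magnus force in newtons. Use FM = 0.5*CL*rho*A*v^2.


FM = 0.5 * CL * rho * A * v^2
FM = 0.5 * 0.17 * 1.18 * 0.0081 * 43.76^2
v^2 = 1914.9376
FM = 0.5 * 0.17 * 1.18 * 0.0081 * 1914.9376 = 1.5558 N

1.5558 N


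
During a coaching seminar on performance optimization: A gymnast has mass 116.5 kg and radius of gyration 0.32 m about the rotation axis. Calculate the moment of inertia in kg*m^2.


I = m * k^2
I = 116.5 * 0.32^2
I = 116.5 * 0.1024 = 11.9296 kg*m^2

11.9296 kg*m^2


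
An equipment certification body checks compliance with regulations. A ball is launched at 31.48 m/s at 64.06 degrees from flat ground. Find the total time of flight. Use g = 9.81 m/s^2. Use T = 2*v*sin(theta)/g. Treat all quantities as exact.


T = 2*v*sin(theta)/g
sin(theta) = sin(64.06 deg) = 0.8993
T = 2*31.48*0.8993 / 9.81
T = 56.6169 / 9.81 = 5.7714 s

5.7714 s


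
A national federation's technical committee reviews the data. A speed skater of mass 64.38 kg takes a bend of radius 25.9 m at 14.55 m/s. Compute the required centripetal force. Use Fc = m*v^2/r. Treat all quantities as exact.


Fc = m * v^2 / r
v^2 = 14.55^2 = 211.7025
Fc = 64.38 * 211.7025 / 25.9
Fc = 13629.407 / 25.9 = 526.2319 N

526.2319 N


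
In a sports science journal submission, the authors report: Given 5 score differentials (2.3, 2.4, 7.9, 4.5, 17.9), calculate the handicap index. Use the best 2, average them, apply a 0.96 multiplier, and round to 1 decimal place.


All differentials: 2.3, 2.4, 7.9, 4.5, 17.9
Sorted: 2.3, 2.4, 4.5, 7.9, 17.9
Best 2: 2.3, 2.4
Average of best = 4.7 / 2 = 2.35
Raw index = 2.35 * 0.96 = 2.256
Handicap index = round(2.256, 1) = 2.3

2.3


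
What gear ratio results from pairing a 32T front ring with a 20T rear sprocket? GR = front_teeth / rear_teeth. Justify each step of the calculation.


GR = front_teeth / rear_teeth
GR = 32 / 20
GR = 1.6

1.6


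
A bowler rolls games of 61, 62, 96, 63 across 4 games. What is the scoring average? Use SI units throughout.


Average = sum / n
Sum = 282
Average = 282 / 4 = 70.5

70.5


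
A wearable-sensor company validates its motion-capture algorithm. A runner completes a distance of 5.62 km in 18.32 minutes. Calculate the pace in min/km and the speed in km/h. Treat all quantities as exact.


Pace = time / distance = 18.32 min / 5.62 km = 3.2598 min/km
Speed = distance / time_in_hours = 5.62 / 0.3053 hr
Speed = 18.4061 km/h

3.2598 min/km, 18.4061 km/h


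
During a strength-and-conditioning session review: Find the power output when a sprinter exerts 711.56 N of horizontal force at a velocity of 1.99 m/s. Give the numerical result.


P = F * v
P = 711.56 * 1.99
P = 1416.0044 W

1416.0044 W


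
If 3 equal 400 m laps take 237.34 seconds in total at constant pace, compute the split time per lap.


Split time = total_time / n_laps = 237.34 / 3
Split time = 79.1133 s per lap

79.1133 s


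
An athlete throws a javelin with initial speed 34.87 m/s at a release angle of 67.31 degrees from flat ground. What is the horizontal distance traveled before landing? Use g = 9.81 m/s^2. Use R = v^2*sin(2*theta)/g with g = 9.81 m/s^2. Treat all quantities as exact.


R = v^2 * sin(2*theta) / g
Convert angle to radians: theta = 67.31 deg = 1.1748 rad
sin(2*theta) = sin(2.3496) = 0.7118
R = 34.87^2 * 0.7118 / 9.81
R = 1215.9169 * 0.7118 / 9.81 = 88.2229 m

88.2229 m


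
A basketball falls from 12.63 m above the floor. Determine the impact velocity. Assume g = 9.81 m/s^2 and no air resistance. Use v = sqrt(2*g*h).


v = sqrt(2 * g * h)
v = sqrt(2 * 9.81 * 12.63)
v = sqrt(247.8006) = 15.7417 m/s

15.7417 m/s


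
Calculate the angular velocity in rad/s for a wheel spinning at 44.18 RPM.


omega = RPM * 2 * pi / 60
omega = 44.18 * 2 * 3.14159 / 60
omega = 277.5911 / 60 = 4.6265 rad/s

4.6265 rad/s


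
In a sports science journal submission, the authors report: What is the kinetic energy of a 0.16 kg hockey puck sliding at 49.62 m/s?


KE = 0.5 * m * v^2
KE = 0.5 * 0.16 * 49.62^2
KE = 0.5 * 0.16 * 2462.1444 = 196.9716 J

196.9716 J


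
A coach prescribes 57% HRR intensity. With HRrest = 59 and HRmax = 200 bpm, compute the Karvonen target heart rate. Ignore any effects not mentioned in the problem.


Target = HRrest + pct*(HRmax - HRrest)
Heart rate reserve = HRmax - HRrest = 200 - 59 = 141 bpm
Fraction = 57% = 0.57
Target = 59 + 0.57 * 141
Target = 59 + 80.37 = 139.37 bpm

139.37 bpm


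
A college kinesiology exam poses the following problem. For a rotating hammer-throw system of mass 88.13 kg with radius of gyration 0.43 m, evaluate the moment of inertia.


I = m * k^2
I = 88.13 * 0.43^2
I = 88.13 * 0.1849 = 16.2952 kg*m^2

16.2952 kg*m^2


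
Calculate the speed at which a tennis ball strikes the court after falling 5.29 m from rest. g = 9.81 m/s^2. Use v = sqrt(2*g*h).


v = sqrt(2 * g * h)
v = sqrt(2 * 9.81 * 5.29)
v = sqrt(103.7898) = 10.1877 m/s

10.1877 m/s


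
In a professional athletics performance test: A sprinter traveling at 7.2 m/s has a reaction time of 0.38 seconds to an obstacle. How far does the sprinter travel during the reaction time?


d = v * t
d = 7.2 * 0.38
d = 2.736 m

2.736 m


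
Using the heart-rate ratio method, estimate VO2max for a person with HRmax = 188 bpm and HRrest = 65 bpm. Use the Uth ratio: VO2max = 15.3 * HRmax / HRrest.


VO2max = 15.3 * HRmax / HRrest
VO2max = 15.3 * 188 / 65
VO2max = 2876.4 / 65 = 44.2523 mL/kg/min

44.2523 mL/kg/min


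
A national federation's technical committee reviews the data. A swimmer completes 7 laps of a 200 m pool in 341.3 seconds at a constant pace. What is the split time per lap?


Split time = total_time / n_laps = 341.3 / 7
Split time = 48.7571 s per lap

48.7571 s


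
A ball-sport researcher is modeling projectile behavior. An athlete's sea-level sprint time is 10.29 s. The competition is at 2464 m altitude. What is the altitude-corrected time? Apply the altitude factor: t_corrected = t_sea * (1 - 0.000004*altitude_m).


Correction factor = 1 - 0.000004 * 2464 = 0.990144
t_corrected = t_sea * factor = 10.29 * 0.990144
t_corrected = 10.1886 s

10.1886 s


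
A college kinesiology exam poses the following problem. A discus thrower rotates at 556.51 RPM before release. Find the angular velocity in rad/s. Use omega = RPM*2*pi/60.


omega = RPM * 2 * pi / 60
omega = 556.51 * 2 * 3.14159 / 60
omega = 3496.6555 / 60 = 58.2776 rad/s

58.2776 rad/s


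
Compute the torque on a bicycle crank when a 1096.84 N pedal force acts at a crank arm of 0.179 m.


tau = F * d
tau = 1096.84 * 0.179
tau = 196.3344 N*m

196.3344 N*m


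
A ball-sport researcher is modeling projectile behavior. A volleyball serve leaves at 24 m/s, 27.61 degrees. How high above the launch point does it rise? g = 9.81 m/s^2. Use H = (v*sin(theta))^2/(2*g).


H = (v*sin(theta))^2 / (2*g)
vy = v*sin(theta) = 24 * sin(27.61 deg) = 11.1228 m/s
H = vy^2 / (2*g) = 123.7171 / (2*9.81)
H = 123.7171 / 19.62 = 6.3057 m

6.3057 m


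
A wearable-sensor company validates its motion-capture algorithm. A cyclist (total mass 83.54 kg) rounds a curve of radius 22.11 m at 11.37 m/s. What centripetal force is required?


Fc = m * v^2 / r
v^2 = 11.37^2 = 129.2769
Fc = 83.54 * 129.2769 / 22.11
Fc = 10799.7922 / 22.11 = 488.4574 N

488.4574 N


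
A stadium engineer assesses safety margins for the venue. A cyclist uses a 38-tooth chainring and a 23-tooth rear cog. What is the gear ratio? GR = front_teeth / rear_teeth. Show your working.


GR = front_teeth / rear_teeth
GR = 38 / 23
GR = 1.6522

1.6522


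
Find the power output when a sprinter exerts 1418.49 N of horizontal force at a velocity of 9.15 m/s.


P = F * v
P = 1418.49 * 9.15
P = 12979.1835 W

12979.1835 W


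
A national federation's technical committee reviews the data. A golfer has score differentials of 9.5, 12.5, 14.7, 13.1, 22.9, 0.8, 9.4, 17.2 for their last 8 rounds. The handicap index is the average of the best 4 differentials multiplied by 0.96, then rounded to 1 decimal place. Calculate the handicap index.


All differentials: 9.5, 12.5, 14.7, 13.1, 22.9, 0.8, 9.4, 17.2
Sorted: 0.8, 9.4, 9.5, 12.5, 13.1, 14.7, 17.2, 22.9
Best 4: 0.8, 9.4, 9.5, 12.5
Average of best = 32.2 / 4 = 8.05
Raw index = 8.05 * 0.96 = 7.728
Handicap index = round(7.728, 1) = 7.7

7.7


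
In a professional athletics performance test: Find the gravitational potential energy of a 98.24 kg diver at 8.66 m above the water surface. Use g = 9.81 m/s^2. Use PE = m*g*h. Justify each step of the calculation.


PE = m * g * h
PE = 98.24 * 9.81 * 8.66
PE = 963.7344 * 8.66 = 8345.9399 J

8345.9399 J


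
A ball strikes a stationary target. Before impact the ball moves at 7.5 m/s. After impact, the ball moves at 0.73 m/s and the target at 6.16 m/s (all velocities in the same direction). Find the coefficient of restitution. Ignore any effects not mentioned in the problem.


e = (v2_after - v1_after) / (v1_before - v2_before)
Numerator = 6.16 - 0.73 = 5.43
Denominator = 7.5 - 0 = 7.5
e = 5.43 / 7.5 = 0.724

0.724


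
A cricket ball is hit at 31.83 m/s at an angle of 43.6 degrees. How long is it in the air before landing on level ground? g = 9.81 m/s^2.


T = 2*v*sin(theta)/g
sin(theta) = sin(43.6 deg) = 0.6896
T = 2*31.83*0.6896 / 9.81
T = 43.9012 / 9.81 = 4.4751 s

4.4751 s


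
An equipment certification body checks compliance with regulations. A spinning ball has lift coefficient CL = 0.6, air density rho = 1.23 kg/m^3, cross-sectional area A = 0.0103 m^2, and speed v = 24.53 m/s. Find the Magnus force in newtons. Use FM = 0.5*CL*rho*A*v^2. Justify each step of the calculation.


FM = 0.5 * CL * rho * A * v^2
FM = 0.5 * 0.6 * 1.23 * 0.0103 * 24.53^2
v^2 = 601.7209
FM = 0.5 * 0.6 * 1.23 * 0.0103 * 601.7209 = 2.287 N

2.287 N


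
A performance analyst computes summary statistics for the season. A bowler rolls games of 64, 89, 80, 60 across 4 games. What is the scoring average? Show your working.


Average = sum / n
Sum = 293
Average = 293 / 4 = 73.25

73.25


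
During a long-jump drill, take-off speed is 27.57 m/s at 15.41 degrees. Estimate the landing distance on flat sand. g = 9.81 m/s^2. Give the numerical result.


R = v^2 * sin(2*theta) / g
Convert angle to radians: theta = 15.41 deg = 0.269 rad
sin(2*theta) = sin(0.5379) = 0.5123
R = 27.57^2 * 0.5123 / 9.81
R = 760.1049 * 0.5123 / 9.81 = 39.6977 m

39.6977 m


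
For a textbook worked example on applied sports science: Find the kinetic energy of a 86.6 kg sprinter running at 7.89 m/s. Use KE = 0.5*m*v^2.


KE = 0.5 * m * v^2
KE = 0.5 * 86.6 * 7.89^2
KE = 0.5 * 86.6 * 62.2521 = 2695.5159 J

2695.5159 J


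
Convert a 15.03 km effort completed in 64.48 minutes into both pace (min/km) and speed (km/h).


Pace = time / distance = 64.48 min / 15.03 km = 4.2901 min/km
Speed = distance / time_in_hours = 15.03 / 1.0747 hr
Speed = 13.9857 km/h

4.2901 min/km, 13.9857 km/h


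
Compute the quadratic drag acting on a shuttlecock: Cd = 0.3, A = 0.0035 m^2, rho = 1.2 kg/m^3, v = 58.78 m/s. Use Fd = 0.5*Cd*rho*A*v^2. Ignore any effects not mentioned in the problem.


Fd = 0.5 * Cd * rho * A * v^2
Fd = 0.5 * 0.3 * 1.2 * 0.0035 * 58.78^2
v^2 = 3455.0884
Fd = 0.5 * 0.3 * 1.2 * 0.0035 * 3455.0884 = 2.1767 N

2.1767 N


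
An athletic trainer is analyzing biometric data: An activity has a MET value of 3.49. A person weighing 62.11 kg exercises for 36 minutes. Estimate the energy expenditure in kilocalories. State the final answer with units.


kcal = MET * mass * time_hr
Convert time: 36 min = 0.6 hr
kcal = 3.49 * 62.11 * 0.6
kcal = 130.0583 kcal

130.0583 kcal


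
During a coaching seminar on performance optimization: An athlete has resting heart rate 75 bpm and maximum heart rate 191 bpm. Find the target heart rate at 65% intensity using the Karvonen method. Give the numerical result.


Target = HRrest + pct*(HRmax - HRrest)
Heart rate reserve = HRmax - HRrest = 191 - 75 = 116 bpm
Fraction = 65% = 0.65
Target = 75 + 0.65 * 116
Target = 75 + 75.4 = 150.4 bpm

150.4 bpm


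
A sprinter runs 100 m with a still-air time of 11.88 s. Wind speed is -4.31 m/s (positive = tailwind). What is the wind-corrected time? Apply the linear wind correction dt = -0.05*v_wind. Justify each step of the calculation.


dt = -0.05 * v_wind = -0.05 * -4.31 = 0.2155 s
t_corrected = t_still + dt = 11.88 + (0.2155)
t_corrected = 12.0955 s

12.0955 s


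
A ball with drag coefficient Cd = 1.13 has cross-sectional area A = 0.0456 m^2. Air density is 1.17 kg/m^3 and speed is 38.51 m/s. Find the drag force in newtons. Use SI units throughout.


Fd = 0.5 * Cd * rho * A * v^2
Fd = 0.5 * 1.13 * 1.17 * 0.0456 * 38.51^2
v^2 = 1483.0201
Fd = 0.5 * 1.13 * 1.17 * 0.0456 * 1483.0201 = 44.704 N

44.704 N


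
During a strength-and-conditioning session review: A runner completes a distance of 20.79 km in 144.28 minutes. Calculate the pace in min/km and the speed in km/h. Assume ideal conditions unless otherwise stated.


Pace = time / distance = 144.28 min / 20.79 km = 6.9399 min/km
Speed = distance / time_in_hours = 20.79 / 2.4047 hr
Speed = 8.6457 km/h

6.9399 min/km, 8.6457 km/h


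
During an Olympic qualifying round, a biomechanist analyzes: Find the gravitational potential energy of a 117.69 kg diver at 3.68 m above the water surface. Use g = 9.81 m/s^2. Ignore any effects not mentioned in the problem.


PE = m * g * h
PE = 117.69 * 9.81 * 3.68
PE = 1154.5389 * 3.68 = 4248.7032 J

4248.7032 J


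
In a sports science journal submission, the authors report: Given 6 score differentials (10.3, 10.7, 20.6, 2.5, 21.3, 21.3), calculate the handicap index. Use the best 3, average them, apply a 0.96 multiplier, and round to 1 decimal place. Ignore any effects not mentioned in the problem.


All differentials: 10.3, 10.7, 20.6, 2.5, 21.3, 21.3
Sorted: 2.5, 10.3, 10.7, 20.6, 21.3, 21.3
Best 3: 2.5, 10.3, 10.7
Average of best = 23.5 / 3 = 7.8333
Raw index = 7.8333 * 0.96 = 7.52
Handicap index = round(7.52, 1) = 7.5

7.5


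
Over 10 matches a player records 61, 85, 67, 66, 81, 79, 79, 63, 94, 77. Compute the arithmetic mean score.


Average = sum / n
Sum = 752
Average = 752 / 10 = 75.2

75.2


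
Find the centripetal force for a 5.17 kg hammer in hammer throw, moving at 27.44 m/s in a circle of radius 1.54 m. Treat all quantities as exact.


Fc = m * v^2 / r
v^2 = 27.44^2 = 752.9536
Fc = 5.17 * 752.9536 / 1.54
Fc = 3892.7701 / 1.54 = 2527.7728 N

2527.7728 N


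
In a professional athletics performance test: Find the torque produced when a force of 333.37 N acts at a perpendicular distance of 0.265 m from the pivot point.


tau = F * d
tau = 333.37 * 0.265
tau = 88.3431 N*m

88.3431 N*m


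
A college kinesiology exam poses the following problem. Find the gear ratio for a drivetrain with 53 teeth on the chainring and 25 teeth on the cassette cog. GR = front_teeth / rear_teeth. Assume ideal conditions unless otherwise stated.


GR = front_teeth / rear_teeth
GR = 53 / 25
GR = 2.12

2.12


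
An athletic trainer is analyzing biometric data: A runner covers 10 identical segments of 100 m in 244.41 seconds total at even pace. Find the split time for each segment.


Split time = total_time / n_laps = 244.41 / 10
Split time = 24.441 s per lap

24.441 s


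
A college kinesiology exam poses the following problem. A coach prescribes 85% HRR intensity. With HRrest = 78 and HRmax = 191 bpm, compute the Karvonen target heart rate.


Target = HRrest + pct*(HRmax - HRrest)
Heart rate reserve = HRmax - HRrest = 191 - 78 = 113 bpm
Fraction = 85% = 0.85
Target = 78 + 0.85 * 113
Target = 78 + 96.05 = 174.05 bpm

174.05 bpm


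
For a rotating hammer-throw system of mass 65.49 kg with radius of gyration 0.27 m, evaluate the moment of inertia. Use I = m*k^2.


I = m * k^2
I = 65.49 * 0.27^2
I = 65.49 * 0.0729 = 4.7742 kg*m^2

4.7742 kg*m^2


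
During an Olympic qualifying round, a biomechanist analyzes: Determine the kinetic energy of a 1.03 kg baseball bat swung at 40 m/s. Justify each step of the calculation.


KE = 0.5 * m * v^2
KE = 0.5 * 1.03 * 40^2
KE = 0.5 * 1.03 * 1600 = 824 J

824 J


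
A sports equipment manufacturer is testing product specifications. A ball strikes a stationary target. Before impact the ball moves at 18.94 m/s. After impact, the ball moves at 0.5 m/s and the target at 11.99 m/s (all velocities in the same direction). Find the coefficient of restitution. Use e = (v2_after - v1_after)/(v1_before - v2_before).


e = (v2_after - v1_after) / (v1_before - v2_before)
Numerator = 11.99 - 0.5 = 11.49
Denominator = 18.94 - 0 = 18.94
e = 11.49 / 18.94 = 0.6067

0.6067


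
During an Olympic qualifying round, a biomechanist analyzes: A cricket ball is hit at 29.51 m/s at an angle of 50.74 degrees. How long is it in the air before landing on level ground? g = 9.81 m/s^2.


T = 2*v*sin(theta)/g
sin(theta) = sin(50.74 deg) = 0.7743
T = 2*29.51*0.7743 / 9.81
T = 45.6981 / 9.81 = 4.6583 s

4.6583 s


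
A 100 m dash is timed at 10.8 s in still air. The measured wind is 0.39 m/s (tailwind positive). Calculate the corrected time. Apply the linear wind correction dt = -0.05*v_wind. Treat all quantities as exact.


dt = -0.05 * v_wind = -0.05 * 0.39 = -0.0195 s
t_corrected = t_still + dt = 10.8 + (-0.0195)
t_corrected = 10.7805 s

10.7805 s


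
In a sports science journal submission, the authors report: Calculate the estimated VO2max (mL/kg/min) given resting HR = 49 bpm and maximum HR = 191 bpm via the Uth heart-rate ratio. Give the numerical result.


VO2max = 15.3 * HRmax / HRrest
VO2max = 15.3 * 191 / 49
VO2max = 2922.3 / 49 = 59.6388 mL/kg/min

59.6388 mL/kg/min


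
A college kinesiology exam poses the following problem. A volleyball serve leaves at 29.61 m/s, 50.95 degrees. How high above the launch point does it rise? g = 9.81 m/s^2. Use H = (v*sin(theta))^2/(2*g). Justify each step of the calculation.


H = (v*sin(theta))^2 / (2*g)
vy = v*sin(theta) = 29.61 * sin(50.95 deg) = 22.995 m/s
H = vy^2 / (2*g) = 528.771 / (2*9.81)
H = 528.771 / 19.62 = 26.9506 m

26.9506 m


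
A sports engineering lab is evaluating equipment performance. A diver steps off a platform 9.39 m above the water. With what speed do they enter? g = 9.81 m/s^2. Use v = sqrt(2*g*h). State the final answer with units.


v = sqrt(2 * g * h)
v = sqrt(2 * 9.81 * 9.39)
v = sqrt(184.2318) = 13.5732 m/s

13.5732 m/s


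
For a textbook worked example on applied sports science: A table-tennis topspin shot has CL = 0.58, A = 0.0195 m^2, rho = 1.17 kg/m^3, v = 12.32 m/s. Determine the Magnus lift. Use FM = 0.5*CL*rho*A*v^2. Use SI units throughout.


FM = 0.5 * CL * rho * A * v^2
FM = 0.5 * 0.58 * 1.17 * 0.0195 * 12.32^2
v^2 = 151.7824
FM = 0.5 * 0.58 * 1.17 * 0.0195 * 151.7824 = 1.0042 N

1.0042 N


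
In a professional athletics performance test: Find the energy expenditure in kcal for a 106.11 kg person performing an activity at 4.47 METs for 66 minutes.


kcal = MET * mass * time_hr
Convert time: 66 min = 1.1 hr
kcal = 4.47 * 106.11 * 1.1
kcal = 521.7429 kcal

521.7429 kcal


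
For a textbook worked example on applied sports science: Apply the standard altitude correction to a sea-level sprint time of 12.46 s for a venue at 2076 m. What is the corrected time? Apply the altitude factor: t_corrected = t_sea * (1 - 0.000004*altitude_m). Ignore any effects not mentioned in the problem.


Correction factor = 1 - 0.000004 * 2076 = 0.991696
t_corrected = t_sea * factor = 12.46 * 0.991696
t_corrected = 12.3565 s

12.3565 s


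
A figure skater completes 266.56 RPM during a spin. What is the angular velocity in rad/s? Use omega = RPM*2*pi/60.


omega = RPM * 2 * pi / 60
omega = 266.56 * 2 * 3.14159 / 60
omega = 1674.8459 / 60 = 27.9141 rad/s

27.9141 rad/s


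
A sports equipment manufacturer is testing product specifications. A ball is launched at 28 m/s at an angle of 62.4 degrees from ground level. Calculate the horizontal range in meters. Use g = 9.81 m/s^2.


R = v^2 * sin(2*theta) / g
Convert angle to radians: theta = 62.4 deg = 1.0891 rad
sin(2*theta) = sin(2.1782) = 0.8211
R = 28^2 * 0.8211 / 9.81
R = 784 * 0.8211 / 9.81 = 65.625 m

65.625 m


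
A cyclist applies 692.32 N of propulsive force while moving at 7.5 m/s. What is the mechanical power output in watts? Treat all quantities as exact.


P = F * v
P = 692.32 * 7.5
P = 5192.4 W

5192.4 W


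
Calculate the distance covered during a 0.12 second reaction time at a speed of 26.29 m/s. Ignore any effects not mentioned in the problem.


d = v * t
d = 26.29 * 0.12
d = 3.1548 m

3.1548 m


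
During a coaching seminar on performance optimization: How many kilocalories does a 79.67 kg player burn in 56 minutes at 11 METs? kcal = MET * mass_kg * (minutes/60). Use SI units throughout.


kcal = MET * mass * time_hr
Convert time: 56 min = 0.9333 hr
kcal = 11 * 79.67 * 0.9333
kcal = 817.9453 kcal

817.9453 kcal


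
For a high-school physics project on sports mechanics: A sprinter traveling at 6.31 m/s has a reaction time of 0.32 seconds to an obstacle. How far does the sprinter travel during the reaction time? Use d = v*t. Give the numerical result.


d = v * t
d = 6.31 * 0.32
d = 2.0192 m

2.0192 m


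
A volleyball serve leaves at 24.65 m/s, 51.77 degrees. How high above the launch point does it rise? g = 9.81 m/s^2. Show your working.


H = (v*sin(theta))^2 / (2*g)
vy = v*sin(theta) = 24.65 * sin(51.77 deg) = 19.3634 m/s
H = vy^2 / (2*g) = 374.9408 / (2*9.81)
H = 374.9408 / 19.62 = 19.1101 m

19.1101 m


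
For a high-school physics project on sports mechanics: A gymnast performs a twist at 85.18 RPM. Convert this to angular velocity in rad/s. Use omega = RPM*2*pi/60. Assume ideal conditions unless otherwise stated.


omega = RPM * 2 * pi / 60
omega = 85.18 * 2 * 3.14159 / 60
omega = 535.2017 / 60 = 8.92 rad/s

8.92 rad/s


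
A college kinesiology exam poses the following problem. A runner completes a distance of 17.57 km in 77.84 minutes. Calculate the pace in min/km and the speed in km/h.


Pace = time / distance = 77.84 min / 17.57 km = 4.4303 min/km
Speed = distance / time_in_hours = 17.57 / 1.2973 hr
Speed = 13.5432 km/h

4.4303 min/km, 13.5432 km/h


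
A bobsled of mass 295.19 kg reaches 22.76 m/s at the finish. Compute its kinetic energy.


KE = 0.5 * m * v^2
KE = 0.5 * 295.19 * 22.76^2
KE = 0.5 * 295.19 * 518.0176 = 76456.8077 J

76456.8077 J


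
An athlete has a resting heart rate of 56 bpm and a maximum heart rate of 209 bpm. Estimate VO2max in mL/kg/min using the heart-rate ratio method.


VO2max = 15.3 * HRmax / HRrest
VO2max = 15.3 * 209 / 56
VO2max = 3197.7 / 56 = 57.1018 mL/kg/min

57.1018 mL/kg/min


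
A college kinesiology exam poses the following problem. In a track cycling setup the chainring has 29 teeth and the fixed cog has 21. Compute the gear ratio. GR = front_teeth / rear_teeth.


GR = front_teeth / rear_teeth
GR = 29 / 21
GR = 1.381

1.381


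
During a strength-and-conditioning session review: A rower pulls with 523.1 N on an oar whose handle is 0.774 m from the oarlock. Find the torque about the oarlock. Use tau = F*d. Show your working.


tau = F * d
tau = 523.1 * 0.774
tau = 404.8794 N*m

404.8794 N*m


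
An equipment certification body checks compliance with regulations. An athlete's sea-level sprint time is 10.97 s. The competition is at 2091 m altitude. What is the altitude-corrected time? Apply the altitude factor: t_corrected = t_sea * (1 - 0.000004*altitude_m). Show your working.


Correction factor = 1 - 0.000004 * 2091 = 0.991636
t_corrected = t_sea * factor = 10.97 * 0.991636
t_corrected = 10.8782 s

10.8782 s


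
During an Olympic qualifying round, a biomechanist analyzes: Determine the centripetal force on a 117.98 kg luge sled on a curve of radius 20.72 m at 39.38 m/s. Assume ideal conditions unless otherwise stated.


Fc = m * v^2 / r
v^2 = 39.38^2 = 1550.7844
Fc = 117.98 * 1550.7844 / 20.72
Fc = 182961.5435 / 20.72 = 8830.1903 N

8830.1903 N


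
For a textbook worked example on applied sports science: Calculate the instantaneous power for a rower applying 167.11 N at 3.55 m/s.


P = F * v
P = 167.11 * 3.55
P = 593.2405 W

593.2405 W


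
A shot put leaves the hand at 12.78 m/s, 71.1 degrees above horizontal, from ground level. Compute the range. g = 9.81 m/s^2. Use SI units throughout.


R = v^2 * sin(2*theta) / g
Convert angle to radians: theta = 71.1 deg = 1.2409 rad
sin(2*theta) = sin(2.4819) = 0.6129
R = 12.78^2 * 0.6129 / 9.81
R = 163.3284 * 0.6129 / 9.81 = 10.2044 m

10.2044 m


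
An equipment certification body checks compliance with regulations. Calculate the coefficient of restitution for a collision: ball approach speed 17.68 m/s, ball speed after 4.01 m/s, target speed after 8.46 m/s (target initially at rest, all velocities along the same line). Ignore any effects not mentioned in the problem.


e = (v2_after - v1_after) / (v1_before - v2_before)
Numerator = 8.46 - 4.01 = 4.45
Denominator = 17.68 - 0 = 17.68
e = 4.45 / 17.68 = 0.2517

0.2517


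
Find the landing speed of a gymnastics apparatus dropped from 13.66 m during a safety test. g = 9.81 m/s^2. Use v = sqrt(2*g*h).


v = sqrt(2 * g * h)
v = sqrt(2 * 9.81 * 13.66)
v = sqrt(268.0092) = 16.371 m/s

16.371 m/s


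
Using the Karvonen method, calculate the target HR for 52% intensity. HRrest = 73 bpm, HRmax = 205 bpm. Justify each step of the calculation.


Target = HRrest + pct*(HRmax - HRrest)
Heart rate reserve = HRmax - HRrest = 205 - 73 = 132 bpm
Fraction = 52% = 0.52
Target = 73 + 0.52 * 132
Target = 73 + 68.64 = 141.64 bpm

141.64 bpm
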